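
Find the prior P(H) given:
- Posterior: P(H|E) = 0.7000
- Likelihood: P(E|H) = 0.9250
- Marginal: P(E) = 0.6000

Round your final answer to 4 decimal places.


From Bayes' theorem: P(H|E) = P(E|H) × P(H) / P(E)

Rearranging for P(H):
P(H) = P(H|E) × P(E) / P(E|H)
     = 0.7000 × 0.6000 / 0.9250
     = 0.42000000 / 0.9250
     = 0.4541


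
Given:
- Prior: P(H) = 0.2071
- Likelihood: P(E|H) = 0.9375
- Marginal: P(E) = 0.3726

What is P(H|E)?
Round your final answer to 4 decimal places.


Using Bayes' theorem:

P(H|E) = P(E|H) × P(H) / P(E)
       = 0.9375 × 0.2071 / 0.3726
       = 0.19415625 / 0.3726
       = 0.5211

The evidence strengthens our belief in H.
Prior: 0.2071 → Posterior: 0.5211


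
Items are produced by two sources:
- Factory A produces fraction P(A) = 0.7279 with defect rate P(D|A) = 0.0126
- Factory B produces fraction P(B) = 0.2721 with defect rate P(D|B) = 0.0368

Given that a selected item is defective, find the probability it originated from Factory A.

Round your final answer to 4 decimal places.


Let A = from Factory A, D = defective

Given:
- P(A) = 0.7279, P(B) = 0.2721
- P(D|A) = 0.0126, P(D|B) = 0.0368

Step 1: Find P(D)
P(D) = P(D|A)P(A) + P(D|B)P(B)
     = 0.0126 × 0.7279 + 0.0368 × 0.2721
     = 0.00917154 + 0.01001328
     = 0.01918482

Step 2: Apply Bayes' theorem
P(A|D) = P(D|A)P(A) / P(D)
       = 0.00917154 / 0.01918482
       = 0.4781


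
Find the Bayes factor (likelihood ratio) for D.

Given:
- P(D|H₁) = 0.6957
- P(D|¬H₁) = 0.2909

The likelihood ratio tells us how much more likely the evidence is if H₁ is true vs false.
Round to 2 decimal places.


Likelihood Ratio (LR) = P(D|H₁) / P(D|¬H₁)

LR = 0.6957 / 0.2909
   = 2.39

The evidence is 2.39 times more likely if H₁ is true than if H₁ is false.
Since LR > 1, the evidence supports H₁ over ¬H₁.


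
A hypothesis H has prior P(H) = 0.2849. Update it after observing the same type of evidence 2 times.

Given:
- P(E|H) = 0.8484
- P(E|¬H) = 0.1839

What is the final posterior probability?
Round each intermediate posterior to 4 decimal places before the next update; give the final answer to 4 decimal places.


Sequential Bayesian updating:

Initial prior: P(H) = 0.2849

Update 1:
  P(E) = 0.8484 × 0.2849 + 0.1839 × 0.7151 = 0.24170916 + 0.13150689 = 0.37321605
  P(H|E) = 0.24170916 / 0.37321605 = 0.6476

Update 2:
  P(E) = 0.8484 × 0.6476 + 0.1839 × 0.3524 = 0.54942384 + 0.06480636 = 0.61423020
  P(H|E) = 0.54942384 / 0.61423020 = 0.8945

Final posterior: 0.8945


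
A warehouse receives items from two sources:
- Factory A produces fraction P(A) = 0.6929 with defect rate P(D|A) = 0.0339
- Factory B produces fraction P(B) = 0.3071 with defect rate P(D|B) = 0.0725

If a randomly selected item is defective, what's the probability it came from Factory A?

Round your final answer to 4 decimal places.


Let A = from Factory A, D = defective

Given:
- P(A) = 0.6929, P(B) = 0.3071
- P(D|A) = 0.0339, P(D|B) = 0.0725

Step 1: Find P(D)
P(D) = P(D|A)P(A) + P(D|B)P(B)
     = 0.0339 × 0.6929 + 0.0725 × 0.3071
     = 0.02348931 + 0.02226475
     = 0.04575406

Step 2: Apply Bayes' theorem
P(A|D) = P(D|A)P(A) / P(D)
       = 0.02348931 / 0.04575406
       = 0.5134


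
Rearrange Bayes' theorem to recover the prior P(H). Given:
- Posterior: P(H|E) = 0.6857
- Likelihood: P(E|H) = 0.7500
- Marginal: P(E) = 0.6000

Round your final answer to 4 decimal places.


From Bayes' theorem: P(H|E) = P(E|H) × P(H) / P(E)

Rearranging for P(H):
P(H) = P(H|E) × P(E) / P(E|H)
     = 0.6857 × 0.6000 / 0.7500
     = 0.41142000 / 0.7500
     = 0.5486


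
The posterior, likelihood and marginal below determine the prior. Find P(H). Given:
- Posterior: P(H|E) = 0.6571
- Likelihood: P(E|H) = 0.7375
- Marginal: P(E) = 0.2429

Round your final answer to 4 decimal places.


From Bayes' theorem: P(H|E) = P(E|H) × P(H) / P(E)

Rearranging for P(H):
P(H) = P(H|E) × P(E) / P(E|H)
     = 0.6571 × 0.2429 / 0.7375
     = 0.15960959 / 0.7375
     = 0.2164


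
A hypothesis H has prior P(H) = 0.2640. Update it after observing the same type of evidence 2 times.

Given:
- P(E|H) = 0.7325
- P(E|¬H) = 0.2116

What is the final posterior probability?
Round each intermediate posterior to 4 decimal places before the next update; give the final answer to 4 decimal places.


Sequential Bayesian updating:

Initial prior: P(H) = 0.2640

Update 1:
  P(E) = 0.7325 × 0.2640 + 0.2116 × 0.7360 = 0.19338000 + 0.15573760 = 0.34911760
  P(H|E) = 0.19338000 / 0.34911760 = 0.5539

Update 2:
  P(E) = 0.7325 × 0.5539 + 0.2116 × 0.4461 = 0.40573175 + 0.09439476 = 0.50012651
  P(H|E) = 0.40573175 / 0.50012651 = 0.8113

Final posterior: 0.8113


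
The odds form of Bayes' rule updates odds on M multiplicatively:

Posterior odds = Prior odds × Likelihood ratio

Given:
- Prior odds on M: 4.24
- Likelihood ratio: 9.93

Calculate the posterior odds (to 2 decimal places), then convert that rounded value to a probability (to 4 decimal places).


Step 1: Calculate posterior odds
Posterior odds = Prior odds × LR
               = 4.24 × 9.93
               = 42.10

Step 2: Convert to probability
P(M|E) = Posterior odds / (1 + Posterior odds)
       = 42.10 / (1 + 42.10)
       = 42.10 / 43.10
       = 0.9768

The evidence increased P(M) from 0.8092 to 0.9768.


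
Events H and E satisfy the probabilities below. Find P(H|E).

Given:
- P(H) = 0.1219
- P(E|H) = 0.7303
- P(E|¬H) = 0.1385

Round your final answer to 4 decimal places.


Bayes' theorem: P(H|E) = P(E|H) × P(H) / P(E)

Step 1: Calculate P(E) using law of total probability
P(E) = P(E|H)P(H) + P(E|¬H)P(¬H)
     = 0.7303 × 0.1219 + 0.1385 × 0.8781
     = 0.08902357 + 0.12161685
     = 0.21064042

Step 2: Apply Bayes' theorem
P(H|E) = P(E|H) × P(H) / P(E)
       = 0.08902357 / 0.21064042
       = 0.4226


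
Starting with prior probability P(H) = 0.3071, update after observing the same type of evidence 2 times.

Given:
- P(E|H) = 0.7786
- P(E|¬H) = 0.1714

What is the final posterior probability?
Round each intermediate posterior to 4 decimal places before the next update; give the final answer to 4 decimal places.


Sequential Bayesian updating:

Initial prior: P(H) = 0.3071

Update 1:
  P(E) = 0.7786 × 0.3071 + 0.1714 × 0.6929 = 0.23910806 + 0.11876306 = 0.35787112
  P(H|E) = 0.23910806 / 0.35787112 = 0.6681

Update 2:
  P(E) = 0.7786 × 0.6681 + 0.1714 × 0.3319 = 0.52018266 + 0.05688766 = 0.57707032
  P(H|E) = 0.52018266 / 0.57707032 = 0.9014

Final posterior: 0.9014


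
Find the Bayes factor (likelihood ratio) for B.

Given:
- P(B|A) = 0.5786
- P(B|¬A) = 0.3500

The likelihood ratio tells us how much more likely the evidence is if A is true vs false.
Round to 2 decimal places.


Likelihood Ratio (LR) = P(B|A) / P(B|¬A)

LR = 0.5786 / 0.3500
   = 1.65

The evidence is 1.65 times more likely if A is true than if A is false.
LR > 1, so observing B raises the odds in favor of A.


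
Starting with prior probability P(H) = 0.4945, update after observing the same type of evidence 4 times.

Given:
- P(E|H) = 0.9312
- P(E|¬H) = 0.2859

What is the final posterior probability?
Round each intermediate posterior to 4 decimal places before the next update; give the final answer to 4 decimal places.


Sequential Bayesian updating:

Initial prior: P(H) = 0.4945

Update 1:
  P(E) = 0.9312 × 0.4945 + 0.2859 × 0.5055 = 0.46047840 + 0.14452245 = 0.60500085
  P(H|E) = 0.46047840 / 0.60500085 = 0.7611

Update 2:
  P(E) = 0.9312 × 0.7611 + 0.2859 × 0.2389 = 0.70873632 + 0.06830151 = 0.77703783
  P(H|E) = 0.70873632 / 0.77703783 = 0.9121

Update 3:
  P(E) = 0.9312 × 0.9121 + 0.2859 × 0.0879 = 0.84934752 + 0.02513061 = 0.87447813
  P(H|E) = 0.84934752 / 0.87447813 = 0.9713

Update 4:
  P(E) = 0.9312 × 0.9713 + 0.2859 × 0.0287 = 0.90447456 + 0.00820533 = 0.91267989
  P(H|E) = 0.90447456 / 0.91267989 = 0.9910

Final posterior: 0.9910


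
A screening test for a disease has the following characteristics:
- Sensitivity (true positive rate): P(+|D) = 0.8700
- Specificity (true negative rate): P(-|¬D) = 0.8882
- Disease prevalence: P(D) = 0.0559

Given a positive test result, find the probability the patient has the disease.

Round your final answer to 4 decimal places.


Let D = has disease, + = positive test

Given:
- P(D) = 0.0559 (prevalence)
- P(+|D) = 0.8700 (sensitivity)
- P(-|¬D) = 0.8882 (specificity)
- P(+|¬D) = 0.1118 (false positive rate = 1 - specificity)

Step 1: Find P(+)
P(+) = P(+|D)P(D) + P(+|¬D)P(¬D)
     = 0.8700 × 0.0559 + 0.1118 × 0.9441
     = 0.04863300 + 0.10555038
     = 0.15418338

Step 2: Apply Bayes' theorem for P(D|+)
P(D|+) = P(+|D)P(D) / P(+)
       = 0.04863300 / 0.15418338
       = 0.3154


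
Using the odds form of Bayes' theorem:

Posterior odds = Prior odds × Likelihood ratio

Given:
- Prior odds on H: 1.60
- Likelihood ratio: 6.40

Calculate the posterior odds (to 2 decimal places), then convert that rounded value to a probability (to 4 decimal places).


Step 1: Calculate posterior odds
Posterior odds = Prior odds × LR
               = 1.60 × 6.40
               = 10.24

Step 2: Convert to probability
P(H|E) = Posterior odds / (1 + Posterior odds)
       = 10.24 / (1 + 10.24)
       = 10.24 / 11.24
       = 0.9110

The evidence increased P(H) from 0.6154 to 0.9110.


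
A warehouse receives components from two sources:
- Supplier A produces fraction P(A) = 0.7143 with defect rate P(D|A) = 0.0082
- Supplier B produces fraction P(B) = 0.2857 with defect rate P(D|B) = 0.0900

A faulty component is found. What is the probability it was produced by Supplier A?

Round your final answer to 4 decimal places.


Let A = from Supplier A, D = faulty

Given:
- P(A) = 0.7143, P(B) = 0.2857
- P(D|A) = 0.0082, P(D|B) = 0.0900

Step 1: Find P(D)
P(D) = P(D|A)P(A) + P(D|B)P(B)
     = 0.0082 × 0.7143 + 0.0900 × 0.2857
     = 0.00585726 + 0.02571300
     = 0.03157026

Step 2: Apply Bayes' theorem
P(A|D) = P(D|A)P(A) / P(D)
       = 0.00585726 / 0.03157026
       = 0.1855


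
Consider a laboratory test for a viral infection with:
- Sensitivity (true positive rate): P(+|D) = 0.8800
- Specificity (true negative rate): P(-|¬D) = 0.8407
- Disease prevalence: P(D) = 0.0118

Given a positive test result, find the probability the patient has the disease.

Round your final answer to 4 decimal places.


Let D = has disease, + = positive test

Given:
- P(D) = 0.0118 (prevalence)
- P(+|D) = 0.8800 (sensitivity)
- P(-|¬D) = 0.8407 (specificity)
- P(+|¬D) = 0.1593 (false positive rate = 1 - specificity)

Step 1: Find P(+)
P(+) = P(+|D)P(D) + P(+|¬D)P(¬D)
     = 0.8800 × 0.0118 + 0.1593 × 0.9882
     = 0.01038400 + 0.15742026
     = 0.16780426

Step 2: Apply Bayes' theorem for P(D|+)
P(D|+) = P(+|D)P(D) / P(+)
       = 0.01038400 / 0.16780426
       = 0.0619


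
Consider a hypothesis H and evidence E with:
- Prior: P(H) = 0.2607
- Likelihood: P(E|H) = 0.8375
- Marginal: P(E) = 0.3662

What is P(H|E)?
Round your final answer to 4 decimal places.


Using Bayes' theorem:

P(H|E) = P(E|H) × P(H) / P(E)
       = 0.8375 × 0.2607 / 0.3662
       = 0.21833625 / 0.3662
       = 0.5962

The evidence strengthens our belief in H.
Prior: 0.2607 → Posterior: 0.5962


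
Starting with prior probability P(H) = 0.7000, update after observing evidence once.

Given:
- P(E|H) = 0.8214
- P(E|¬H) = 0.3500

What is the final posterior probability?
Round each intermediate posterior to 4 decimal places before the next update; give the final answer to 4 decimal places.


Sequential Bayesian updating:

Initial prior: P(H) = 0.7000

Update 1:
  P(E) = 0.8214 × 0.7000 + 0.3500 × 0.3000 = 0.57498000 + 0.10500000 = 0.67998000
  P(H|E) = 0.57498000 / 0.67998000 = 0.8456

Final posterior: 0.8456


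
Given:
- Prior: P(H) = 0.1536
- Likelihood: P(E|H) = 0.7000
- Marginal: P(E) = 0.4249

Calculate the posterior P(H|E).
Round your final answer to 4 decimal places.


Using Bayes' theorem:

P(H|E) = P(E|H) × P(H) / P(E)
       = 0.7000 × 0.1536 / 0.4249
       = 0.10752000 / 0.4249
       = 0.2530

The evidence strengthens our belief in H.
Prior: 0.1536 → Posterior: 0.2530


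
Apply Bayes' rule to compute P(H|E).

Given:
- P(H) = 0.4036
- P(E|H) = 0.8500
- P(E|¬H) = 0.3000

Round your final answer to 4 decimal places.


Bayes' theorem: P(H|E) = P(E|H) × P(H) / P(E)

Step 1: Calculate P(E) using law of total probability
P(E) = P(E|H)P(H) + P(E|¬H)P(¬H)
     = 0.8500 × 0.4036 + 0.3000 × 0.5964
     = 0.34306000 + 0.17892000
     = 0.52198000

Step 2: Apply Bayes' theorem
P(H|E) = P(E|H) × P(H) / P(E)
       = 0.34306000 / 0.52198000
       = 0.6572


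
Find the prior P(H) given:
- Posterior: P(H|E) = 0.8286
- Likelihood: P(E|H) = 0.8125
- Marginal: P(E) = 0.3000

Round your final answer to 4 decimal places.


From Bayes' theorem: P(H|E) = P(E|H) × P(H) / P(E)

Rearranging for P(H):
P(H) = P(H|E) × P(E) / P(E|H)
     = 0.8286 × 0.3000 / 0.8125
     = 0.24858000 / 0.8125
     = 0.3059


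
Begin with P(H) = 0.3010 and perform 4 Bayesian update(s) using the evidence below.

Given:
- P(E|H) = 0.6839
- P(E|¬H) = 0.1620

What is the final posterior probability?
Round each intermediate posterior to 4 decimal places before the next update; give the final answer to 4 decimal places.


Sequential Bayesian updating:

Initial prior: P(H) = 0.3010

Update 1:
  P(E) = 0.6839 × 0.3010 + 0.1620 × 0.6990 = 0.20585390 + 0.11323800 = 0.31909190
  P(H|E) = 0.20585390 / 0.31909190 = 0.6451

Update 2:
  P(E) = 0.6839 × 0.6451 + 0.1620 × 0.3549 = 0.44118389 + 0.05749380 = 0.49867769
  P(H|E) = 0.44118389 / 0.49867769 = 0.8847

Update 3:
  P(E) = 0.6839 × 0.8847 + 0.1620 × 0.1153 = 0.60504633 + 0.01867860 = 0.62372493
  P(H|E) = 0.60504633 / 0.62372493 = 0.9701

Update 4:
  P(E) = 0.6839 × 0.9701 + 0.1620 × 0.0299 = 0.66345139 + 0.00484380 = 0.66829519
  P(H|E) = 0.66345139 / 0.66829519 = 0.9928

Final posterior: 0.9928


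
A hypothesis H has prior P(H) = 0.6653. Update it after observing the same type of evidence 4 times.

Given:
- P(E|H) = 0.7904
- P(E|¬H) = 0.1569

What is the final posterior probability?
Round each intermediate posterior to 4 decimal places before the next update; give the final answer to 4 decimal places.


Sequential Bayesian updating:

Initial prior: P(H) = 0.6653

Update 1:
  P(E) = 0.7904 × 0.6653 + 0.1569 × 0.3347 = 0.52585312 + 0.05251443 = 0.57836755
  P(H|E) = 0.52585312 / 0.57836755 = 0.9092

Update 2:
  P(E) = 0.7904 × 0.9092 + 0.1569 × 0.0908 = 0.71863168 + 0.01424652 = 0.73287820
  P(H|E) = 0.71863168 / 0.73287820 = 0.9806

Update 3:
  P(E) = 0.7904 × 0.9806 + 0.1569 × 0.0194 = 0.77506624 + 0.00304386 = 0.77811010
  P(H|E) = 0.77506624 / 0.77811010 = 0.9961

Update 4:
  P(E) = 0.7904 × 0.9961 + 0.1569 × 0.0039 = 0.78731744 + 0.00061191 = 0.78792935
  P(H|E) = 0.78731744 / 0.78792935 = 0.9992

Final posterior: 0.9992


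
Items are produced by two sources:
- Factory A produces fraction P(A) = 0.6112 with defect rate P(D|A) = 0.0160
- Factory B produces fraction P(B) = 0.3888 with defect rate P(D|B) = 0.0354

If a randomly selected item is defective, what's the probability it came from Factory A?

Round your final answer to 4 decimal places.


Let A = from Factory A, D = defective

Given:
- P(A) = 0.6112, P(B) = 0.3888
- P(D|A) = 0.0160, P(D|B) = 0.0354

Step 1: Find P(D)
P(D) = P(D|A)P(A) + P(D|B)P(B)
     = 0.0160 × 0.6112 + 0.0354 × 0.3888
     = 0.00977920 + 0.01376352
     = 0.02354272

Step 2: Apply Bayes' theorem
P(A|D) = P(D|A)P(A) / P(D)
       = 0.00977920 / 0.02354272
       = 0.4154


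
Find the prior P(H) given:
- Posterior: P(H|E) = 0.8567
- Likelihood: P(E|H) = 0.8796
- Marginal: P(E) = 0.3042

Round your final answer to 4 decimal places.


From Bayes' theorem: P(H|E) = P(E|H) × P(H) / P(E)

Rearranging for P(H):
P(H) = P(H|E) × P(E) / P(E|H)
     = 0.8567 × 0.3042 / 0.8796
     = 0.26060814 / 0.8796
     = 0.2963


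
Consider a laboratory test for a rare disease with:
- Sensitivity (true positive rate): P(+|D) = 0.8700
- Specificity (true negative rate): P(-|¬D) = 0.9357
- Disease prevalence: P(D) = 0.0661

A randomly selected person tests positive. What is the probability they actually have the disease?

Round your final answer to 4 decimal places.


Let D = has disease, + = positive test

Given:
- P(D) = 0.0661 (prevalence)
- P(+|D) = 0.8700 (sensitivity)
- P(-|¬D) = 0.9357 (specificity)
- P(+|¬D) = 0.0643 (false positive rate = 1 - specificity)

Step 1: Find P(+)
P(+) = P(+|D)P(D) + P(+|¬D)P(¬D)
     = 0.8700 × 0.0661 + 0.0643 × 0.9339
     = 0.05750700 + 0.06004977
     = 0.11755677

Step 2: Apply Bayes' theorem for P(D|+)
P(D|+) = P(+|D)P(D) / P(+)
       = 0.05750700 / 0.11755677
       = 0.4892


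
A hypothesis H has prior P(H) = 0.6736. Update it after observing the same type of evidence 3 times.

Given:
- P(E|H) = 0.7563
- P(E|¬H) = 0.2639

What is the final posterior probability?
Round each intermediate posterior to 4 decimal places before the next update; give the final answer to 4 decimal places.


Sequential Bayesian updating:

Initial prior: P(H) = 0.6736

Update 1:
  P(E) = 0.7563 × 0.6736 + 0.2639 × 0.3264 = 0.50944368 + 0.08613696 = 0.59558064
  P(H|E) = 0.50944368 / 0.59558064 = 0.8554

Update 2:
  P(E) = 0.7563 × 0.8554 + 0.2639 × 0.1446 = 0.64693902 + 0.03815994 = 0.68509896
  P(H|E) = 0.64693902 / 0.68509896 = 0.9443

Update 3:
  P(E) = 0.7563 × 0.9443 + 0.2639 × 0.0557 = 0.71417409 + 0.01469923 = 0.72887332
  P(H|E) = 0.71417409 / 0.72887332 = 0.9798

Final posterior: 0.9798


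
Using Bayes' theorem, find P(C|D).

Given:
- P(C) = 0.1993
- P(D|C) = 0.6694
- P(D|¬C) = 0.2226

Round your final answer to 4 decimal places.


Bayes' theorem: P(C|D) = P(D|C) × P(C) / P(D)

Step 1: Calculate P(D) using law of total probability
P(D) = P(D|C)P(C) + P(D|¬C)P(¬C)
     = 0.6694 × 0.1993 + 0.2226 × 0.8007
     = 0.13341142 + 0.17823582
     = 0.31164724

Step 2: Apply Bayes' theorem
P(C|D) = P(D|C) × P(C) / P(D)
       = 0.13341142 / 0.31164724
       = 0.4281


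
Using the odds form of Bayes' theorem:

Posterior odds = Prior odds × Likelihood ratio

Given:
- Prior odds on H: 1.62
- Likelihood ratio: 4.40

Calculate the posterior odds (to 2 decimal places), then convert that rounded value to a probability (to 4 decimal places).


Step 1: Calculate posterior odds
Posterior odds = Prior odds × LR
               = 1.62 × 4.40
               = 7.13

Step 2: Convert to probability
P(H|E) = Posterior odds / (1 + Posterior odds)
       = 7.13 / (1 + 7.13)
       = 7.13 / 8.13
       = 0.8770

The evidence increased P(H) from 0.6183 to 0.8770.


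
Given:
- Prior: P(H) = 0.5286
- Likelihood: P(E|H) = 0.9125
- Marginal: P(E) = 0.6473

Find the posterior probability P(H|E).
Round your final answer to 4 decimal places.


Using Bayes' theorem:

P(H|E) = P(E|H) × P(H) / P(E)
       = 0.9125 × 0.5286 / 0.6473
       = 0.48234750 / 0.6473
       = 0.7452

The evidence strengthens our belief in H.
Prior: 0.5286 → Posterior: 0.7452


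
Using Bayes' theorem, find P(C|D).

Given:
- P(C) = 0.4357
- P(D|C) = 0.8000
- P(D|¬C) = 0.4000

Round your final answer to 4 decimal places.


Bayes' theorem: P(C|D) = P(D|C) × P(C) / P(D)

Step 1: Calculate P(D) using law of total probability
P(D) = P(D|C)P(C) + P(D|¬C)P(¬C)
     = 0.8000 × 0.4357 + 0.4000 × 0.5643
     = 0.34856000 + 0.22572000
     = 0.57428000

Step 2: Apply Bayes' theorem
P(C|D) = P(D|C) × P(C) / P(D)
       = 0.34856000 / 0.57428000
       = 0.6070


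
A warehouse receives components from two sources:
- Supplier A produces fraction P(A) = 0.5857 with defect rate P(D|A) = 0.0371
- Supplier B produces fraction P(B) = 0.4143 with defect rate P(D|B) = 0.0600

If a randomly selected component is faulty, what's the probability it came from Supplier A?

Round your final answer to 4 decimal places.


Let A = from Supplier A, D = faulty

Given:
- P(A) = 0.5857, P(B) = 0.4143
- P(D|A) = 0.0371, P(D|B) = 0.0600

Step 1: Find P(D)
P(D) = P(D|A)P(A) + P(D|B)P(B)
     = 0.0371 × 0.5857 + 0.0600 × 0.4143
     = 0.02172947 + 0.02485800
     = 0.04658747

Step 2: Apply Bayes' theorem
P(A|D) = P(D|A)P(A) / P(D)
       = 0.02172947 / 0.04658747
       = 0.4664


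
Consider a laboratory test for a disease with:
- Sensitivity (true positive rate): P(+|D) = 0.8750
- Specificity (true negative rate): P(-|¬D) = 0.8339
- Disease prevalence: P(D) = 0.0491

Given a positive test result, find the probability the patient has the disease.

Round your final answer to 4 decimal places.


Let D = has disease, + = positive test

Given:
- P(D) = 0.0491 (prevalence)
- P(+|D) = 0.8750 (sensitivity)
- P(-|¬D) = 0.8339 (specificity)
- P(+|¬D) = 0.1661 (false positive rate = 1 - specificity)

Step 1: Find P(+)
P(+) = P(+|D)P(D) + P(+|¬D)P(¬D)
     = 0.8750 × 0.0491 + 0.1661 × 0.9509
     = 0.04296250 + 0.15794449
     = 0.20090699

Step 2: Apply Bayes' theorem for P(D|+)
P(D|+) = P(+|D)P(D) / P(+)
       = 0.04296250 / 0.20090699
       = 0.2138


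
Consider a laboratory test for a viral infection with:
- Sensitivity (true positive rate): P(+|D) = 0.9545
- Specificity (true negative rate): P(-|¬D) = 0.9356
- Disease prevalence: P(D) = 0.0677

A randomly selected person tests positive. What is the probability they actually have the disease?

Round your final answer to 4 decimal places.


Let D = has disease, + = positive test

Given:
- P(D) = 0.0677 (prevalence)
- P(+|D) = 0.9545 (sensitivity)
- P(-|¬D) = 0.9356 (specificity)
- P(+|¬D) = 0.0644 (false positive rate = 1 - specificity)

Step 1: Find P(+)
P(+) = P(+|D)P(D) + P(+|¬D)P(¬D)
     = 0.9545 × 0.0677 + 0.0644 × 0.9323
     = 0.06461965 + 0.06004012
     = 0.12465977

Step 2: Apply Bayes' theorem for P(D|+)
P(D|+) = P(+|D)P(D) / P(+)
       = 0.06461965 / 0.12465977
       = 0.5184


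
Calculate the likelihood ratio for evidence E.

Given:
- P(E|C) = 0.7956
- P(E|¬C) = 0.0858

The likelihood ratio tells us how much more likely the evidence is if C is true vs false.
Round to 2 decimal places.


Likelihood Ratio (LR) = P(E|C) / P(E|¬C)

LR = 0.7956 / 0.0858
   = 9.27

The evidence is 9.27 times more likely if C is true than if C is false.
Since LR > 1, the evidence supports C over ¬C.


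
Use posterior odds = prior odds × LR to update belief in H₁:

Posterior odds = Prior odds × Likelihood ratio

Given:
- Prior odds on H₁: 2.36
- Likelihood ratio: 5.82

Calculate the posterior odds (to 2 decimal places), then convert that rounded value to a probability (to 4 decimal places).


Step 1: Calculate posterior odds
Posterior odds = Prior odds × LR
               = 2.36 × 5.82
               = 13.74

Step 2: Convert to probability
P(H₁|E) = Posterior odds / (1 + Posterior odds)
       = 13.74 / (1 + 13.74)
       = 13.74 / 14.74
       = 0.9322

The evidence increased P(H₁) from 0.7024 to 0.9322.


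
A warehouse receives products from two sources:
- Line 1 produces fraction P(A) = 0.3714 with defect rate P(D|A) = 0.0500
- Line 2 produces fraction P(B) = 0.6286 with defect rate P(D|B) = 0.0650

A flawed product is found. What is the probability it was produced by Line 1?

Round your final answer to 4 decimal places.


Let A = from Line 1, D = flawed

Given:
- P(A) = 0.3714, P(B) = 0.6286
- P(D|A) = 0.0500, P(D|B) = 0.0650

Step 1: Find P(D)
P(D) = P(D|A)P(A) + P(D|B)P(B)
     = 0.0500 × 0.3714 + 0.0650 × 0.6286
     = 0.01857000 + 0.04085900
     = 0.05942900

Step 2: Apply Bayes' theorem
P(A|D) = P(D|A)P(A) / P(D)
       = 0.01857000 / 0.05942900
       = 0.3125


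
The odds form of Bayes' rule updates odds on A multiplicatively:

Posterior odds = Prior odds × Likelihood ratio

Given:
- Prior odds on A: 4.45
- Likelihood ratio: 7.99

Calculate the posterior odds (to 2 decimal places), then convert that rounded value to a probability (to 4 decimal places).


Step 1: Calculate posterior odds
Posterior odds = Prior odds × LR
               = 4.45 × 7.99
               = 35.56

Step 2: Convert to probability
P(A|E) = Posterior odds / (1 + Posterior odds)
       = 35.56 / (1 + 35.56)
       = 35.56 / 36.56
       = 0.9726

The evidence increased P(A) from 0.8165 to 0.9726.


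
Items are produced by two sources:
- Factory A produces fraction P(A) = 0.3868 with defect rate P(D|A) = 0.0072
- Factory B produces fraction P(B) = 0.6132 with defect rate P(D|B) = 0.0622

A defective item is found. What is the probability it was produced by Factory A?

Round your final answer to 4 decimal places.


Let A = from Factory A, D = defective

Given:
- P(A) = 0.3868, P(B) = 0.6132
- P(D|A) = 0.0072, P(D|B) = 0.0622

Step 1: Find P(D)
P(D) = P(D|A)P(A) + P(D|B)P(B)
     = 0.0072 × 0.3868 + 0.0622 × 0.6132
     = 0.00278496 + 0.03814104
     = 0.04092600

Step 2: Apply Bayes' theorem
P(A|D) = P(D|A)P(A) / P(D)
       = 0.00278496 / 0.04092600
       = 0.0680


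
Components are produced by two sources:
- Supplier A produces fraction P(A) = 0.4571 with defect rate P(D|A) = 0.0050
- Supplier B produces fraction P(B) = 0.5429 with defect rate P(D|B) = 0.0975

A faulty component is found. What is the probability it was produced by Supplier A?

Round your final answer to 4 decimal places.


Let A = from Supplier A, D = faulty

Given:
- P(A) = 0.4571, P(B) = 0.5429
- P(D|A) = 0.0050, P(D|B) = 0.0975

Step 1: Find P(D)
P(D) = P(D|A)P(A) + P(D|B)P(B)
     = 0.0050 × 0.4571 + 0.0975 × 0.5429
     = 0.00228550 + 0.05293275
     = 0.05521825

Step 2: Apply Bayes' theorem
P(A|D) = P(D|A)P(A) / P(D)
       = 0.00228550 / 0.05521825
       = 0.0414


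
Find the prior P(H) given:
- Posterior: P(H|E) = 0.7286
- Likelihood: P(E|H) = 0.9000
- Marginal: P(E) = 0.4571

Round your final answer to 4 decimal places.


From Bayes' theorem: P(H|E) = P(E|H) × P(H) / P(E)

Rearranging for P(H):
P(H) = P(H|E) × P(E) / P(E|H)
     = 0.7286 × 0.4571 / 0.9000
     = 0.33304306 / 0.9000
     = 0.3700


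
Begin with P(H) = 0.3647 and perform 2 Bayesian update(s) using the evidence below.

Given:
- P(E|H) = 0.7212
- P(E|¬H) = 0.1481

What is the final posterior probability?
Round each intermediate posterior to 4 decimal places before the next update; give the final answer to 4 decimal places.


Sequential Bayesian updating:

Initial prior: P(H) = 0.3647

Update 1:
  P(E) = 0.7212 × 0.3647 + 0.1481 × 0.6353 = 0.26302164 + 0.09408793 = 0.35710957
  P(H|E) = 0.26302164 / 0.35710957 = 0.7365

Update 2:
  P(E) = 0.7212 × 0.7365 + 0.1481 × 0.2635 = 0.53116380 + 0.03902435 = 0.57018815
  P(H|E) = 0.53116380 / 0.57018815 = 0.9316

Final posterior: 0.9316


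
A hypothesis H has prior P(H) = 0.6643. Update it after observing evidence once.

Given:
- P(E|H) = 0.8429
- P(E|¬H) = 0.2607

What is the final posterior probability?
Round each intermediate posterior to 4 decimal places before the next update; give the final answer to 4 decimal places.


Sequential Bayesian updating:

Initial prior: P(H) = 0.6643

Update 1:
  P(E) = 0.8429 × 0.6643 + 0.2607 × 0.3357 = 0.55993847 + 0.08751699 = 0.64745546
  P(H|E) = 0.55993847 / 0.64745546 = 0.8648

Final posterior: 0.8648


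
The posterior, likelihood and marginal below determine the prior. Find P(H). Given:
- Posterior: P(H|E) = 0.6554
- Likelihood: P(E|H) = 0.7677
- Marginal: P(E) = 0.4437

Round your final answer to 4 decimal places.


From Bayes' theorem: P(H|E) = P(E|H) × P(H) / P(E)

Rearranging for P(H):
P(H) = P(H|E) × P(E) / P(E|H)
     = 0.6554 × 0.4437 / 0.7677
     = 0.29080098 / 0.7677
     = 0.3788


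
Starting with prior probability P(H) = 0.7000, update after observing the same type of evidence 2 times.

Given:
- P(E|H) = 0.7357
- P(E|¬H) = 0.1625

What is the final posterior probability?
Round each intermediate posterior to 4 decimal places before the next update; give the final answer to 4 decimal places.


Sequential Bayesian updating:

Initial prior: P(H) = 0.7000

Update 1:
  P(E) = 0.7357 × 0.7000 + 0.1625 × 0.3000 = 0.51499000 + 0.04875000 = 0.56374000
  P(H|E) = 0.51499000 / 0.56374000 = 0.9135

Update 2:
  P(E) = 0.7357 × 0.9135 + 0.1625 × 0.0865 = 0.67206195 + 0.01405625 = 0.68611820
  P(H|E) = 0.67206195 / 0.68611820 = 0.9795

Final posterior: 0.9795


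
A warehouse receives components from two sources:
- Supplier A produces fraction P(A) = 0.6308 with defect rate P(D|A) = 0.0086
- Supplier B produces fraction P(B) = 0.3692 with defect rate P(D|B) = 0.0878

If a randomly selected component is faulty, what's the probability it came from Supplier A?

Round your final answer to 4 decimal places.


Let A = from Supplier A, D = faulty

Given:
- P(A) = 0.6308, P(B) = 0.3692
- P(D|A) = 0.0086, P(D|B) = 0.0878

Step 1: Find P(D)
P(D) = P(D|A)P(A) + P(D|B)P(B)
     = 0.0086 × 0.6308 + 0.0878 × 0.3692
     = 0.00542488 + 0.03241576
     = 0.03784064

Step 2: Apply Bayes' theorem
P(A|D) = P(D|A)P(A) / P(D)
       = 0.00542488 / 0.03784064
       = 0.1434


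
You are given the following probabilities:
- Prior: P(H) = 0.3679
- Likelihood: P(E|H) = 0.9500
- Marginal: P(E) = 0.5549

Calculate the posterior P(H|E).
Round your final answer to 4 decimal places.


Using Bayes' theorem:

P(H|E) = P(E|H) × P(H) / P(E)
       = 0.9500 × 0.3679 / 0.5549
       = 0.34950500 / 0.5549
       = 0.6299

The evidence strengthens our belief in H.
Prior: 0.3679 → Posterior: 0.6299


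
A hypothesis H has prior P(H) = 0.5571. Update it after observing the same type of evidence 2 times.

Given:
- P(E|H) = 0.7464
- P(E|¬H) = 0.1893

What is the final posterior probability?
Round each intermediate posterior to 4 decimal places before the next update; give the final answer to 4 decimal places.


Sequential Bayesian updating:

Initial prior: P(H) = 0.5571

Update 1:
  P(E) = 0.7464 × 0.5571 + 0.1893 × 0.4429 = 0.41581944 + 0.08384097 = 0.49966041
  P(H|E) = 0.41581944 / 0.49966041 = 0.8322

Update 2:
  P(E) = 0.7464 × 0.8322 + 0.1893 × 0.1678 = 0.62115408 + 0.03176454 = 0.65291862
  P(H|E) = 0.62115408 / 0.65291862 = 0.9513

Final posterior: 0.9513


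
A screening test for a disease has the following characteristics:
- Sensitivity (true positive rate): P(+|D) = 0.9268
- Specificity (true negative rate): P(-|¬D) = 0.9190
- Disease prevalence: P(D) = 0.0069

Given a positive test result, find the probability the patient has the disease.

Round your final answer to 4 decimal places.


Let D = has disease, + = positive test

Given:
- P(D) = 0.0069 (prevalence)
- P(+|D) = 0.9268 (sensitivity)
- P(-|¬D) = 0.9190 (specificity)
- P(+|¬D) = 0.0810 (false positive rate = 1 - specificity)

Step 1: Find P(+)
P(+) = P(+|D)P(D) + P(+|¬D)P(¬D)
     = 0.9268 × 0.0069 + 0.0810 × 0.9931
     = 0.00639492 + 0.08044110
     = 0.08683602

Step 2: Apply Bayes' theorem for P(D|+)
P(D|+) = P(+|D)P(D) / P(+)
       = 0.00639492 / 0.08683602
       = 0.0736


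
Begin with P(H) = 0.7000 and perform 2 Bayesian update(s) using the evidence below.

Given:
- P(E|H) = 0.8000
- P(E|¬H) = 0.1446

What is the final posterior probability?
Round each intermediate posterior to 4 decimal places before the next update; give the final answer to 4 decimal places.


Sequential Bayesian updating:

Initial prior: P(H) = 0.7000

Update 1:
  P(E) = 0.8000 × 0.7000 + 0.1446 × 0.3000 = 0.56000000 + 0.04338000 = 0.60338000
  P(H|E) = 0.56000000 / 0.60338000 = 0.9281

Update 2:
  P(E) = 0.8000 × 0.9281 + 0.1446 × 0.0719 = 0.74248000 + 0.01039674 = 0.75287674
  P(H|E) = 0.74248000 / 0.75287674 = 0.9862

Final posterior: 0.9862


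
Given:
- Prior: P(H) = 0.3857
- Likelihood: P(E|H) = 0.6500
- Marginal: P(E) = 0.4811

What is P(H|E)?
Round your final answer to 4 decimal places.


Using Bayes' theorem:

P(H|E) = P(E|H) × P(H) / P(E)
       = 0.6500 × 0.3857 / 0.4811
       = 0.25070500 / 0.4811
       = 0.5211

The evidence strengthens our belief in H.
Prior: 0.3857 → Posterior: 0.5211


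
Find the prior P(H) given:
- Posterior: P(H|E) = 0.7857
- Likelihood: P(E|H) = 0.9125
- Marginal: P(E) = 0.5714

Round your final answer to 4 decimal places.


From Bayes' theorem: P(H|E) = P(E|H) × P(H) / P(E)

Rearranging for P(H):
P(H) = P(H|E) × P(E) / P(E|H)
     = 0.7857 × 0.5714 / 0.9125
     = 0.44894898 / 0.9125
     = 0.4920


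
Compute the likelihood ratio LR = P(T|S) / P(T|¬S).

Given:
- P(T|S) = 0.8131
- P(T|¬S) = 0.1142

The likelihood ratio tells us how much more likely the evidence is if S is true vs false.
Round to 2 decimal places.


Likelihood Ratio (LR) = P(T|S) / P(T|¬S)

LR = 0.8131 / 0.1142
   = 7.12

The evidence is 7.12 times more likely if S is true than if S is false.
LR > 1, so observing T raises the odds in favor of S.


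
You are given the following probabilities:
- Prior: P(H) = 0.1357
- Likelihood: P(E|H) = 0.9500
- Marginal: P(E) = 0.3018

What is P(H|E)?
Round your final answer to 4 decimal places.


Using Bayes' theorem:

P(H|E) = P(E|H) × P(H) / P(E)
       = 0.9500 × 0.1357 / 0.3018
       = 0.12891500 / 0.3018
       = 0.4272

The evidence strengthens our belief in H.
Prior: 0.1357 → Posterior: 0.4272


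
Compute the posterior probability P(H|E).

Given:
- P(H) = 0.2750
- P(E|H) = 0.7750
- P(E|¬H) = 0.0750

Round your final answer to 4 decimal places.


Bayes' theorem: P(H|E) = P(E|H) × P(H) / P(E)

Step 1: Calculate P(E) using law of total probability
P(E) = P(E|H)P(H) + P(E|¬H)P(¬H)
     = 0.7750 × 0.2750 + 0.0750 × 0.7250
     = 0.21312500 + 0.05437500
     = 0.26750000

Step 2: Apply Bayes' theorem
P(H|E) = P(E|H) × P(H) / P(E)
       = 0.21312500 / 0.26750000
       = 0.7967


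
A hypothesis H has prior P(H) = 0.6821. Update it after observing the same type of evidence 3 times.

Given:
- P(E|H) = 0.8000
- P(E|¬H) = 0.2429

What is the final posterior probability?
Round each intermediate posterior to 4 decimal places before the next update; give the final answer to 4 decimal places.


Sequential Bayesian updating:

Initial prior: P(H) = 0.6821

Update 1:
  P(E) = 0.8000 × 0.6821 + 0.2429 × 0.3179 = 0.54568000 + 0.07721791 = 0.62289791
  P(H|E) = 0.54568000 / 0.62289791 = 0.8760

Update 2:
  P(E) = 0.8000 × 0.8760 + 0.2429 × 0.1240 = 0.70080000 + 0.03011960 = 0.73091960
  P(H|E) = 0.70080000 / 0.73091960 = 0.9588

Update 3:
  P(E) = 0.8000 × 0.9588 + 0.2429 × 0.0412 = 0.76704000 + 0.01000748 = 0.77704748
  P(H|E) = 0.76704000 / 0.77704748 = 0.9871

Final posterior: 0.9871


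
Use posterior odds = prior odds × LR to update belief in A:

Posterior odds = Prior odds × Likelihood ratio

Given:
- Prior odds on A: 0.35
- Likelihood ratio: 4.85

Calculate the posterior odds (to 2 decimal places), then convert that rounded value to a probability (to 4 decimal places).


Step 1: Calculate posterior odds
Posterior odds = Prior odds × LR
               = 0.35 × 4.85
               = 1.70

Step 2: Convert to probability
P(A|E) = Posterior odds / (1 + Posterior odds)
       = 1.70 / (1 + 1.70)
       = 1.70 / 2.70
       = 0.6296

The evidence increased P(A) from 0.2593 to 0.6296.


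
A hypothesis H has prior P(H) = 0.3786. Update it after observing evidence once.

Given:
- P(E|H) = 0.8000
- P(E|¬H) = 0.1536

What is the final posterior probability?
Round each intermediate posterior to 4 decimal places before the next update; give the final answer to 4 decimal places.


Sequential Bayesian updating:

Initial prior: P(H) = 0.3786

Update 1:
  P(E) = 0.8000 × 0.3786 + 0.1536 × 0.6214 = 0.30288000 + 0.09544704 = 0.39832704
  P(H|E) = 0.30288000 / 0.39832704 = 0.7604

Final posterior: 0.7604


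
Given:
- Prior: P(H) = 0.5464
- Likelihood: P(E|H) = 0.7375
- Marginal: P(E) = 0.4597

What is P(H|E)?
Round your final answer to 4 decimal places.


Using Bayes' theorem:

P(H|E) = P(E|H) × P(H) / P(E)
       = 0.7375 × 0.5464 / 0.4597
       = 0.40297000 / 0.4597
       = 0.8766

The evidence strengthens our belief in H.
Prior: 0.5464 → Posterior: 0.8766


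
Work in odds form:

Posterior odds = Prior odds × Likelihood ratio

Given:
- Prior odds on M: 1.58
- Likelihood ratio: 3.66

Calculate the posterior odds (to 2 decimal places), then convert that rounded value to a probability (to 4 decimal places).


Step 1: Calculate posterior odds
Posterior odds = Prior odds × LR
               = 1.58 × 3.66
               = 5.78

Step 2: Convert to probability
P(M|E) = Posterior odds / (1 + Posterior odds)
       = 5.78 / (1 + 5.78)
       = 5.78 / 6.78
       = 0.8525

The evidence increased P(M) from 0.6124 to 0.8525.


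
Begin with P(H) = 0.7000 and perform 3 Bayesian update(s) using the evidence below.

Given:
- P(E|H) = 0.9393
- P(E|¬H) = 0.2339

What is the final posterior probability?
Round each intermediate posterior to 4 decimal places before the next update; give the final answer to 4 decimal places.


Sequential Bayesian updating:

Initial prior: P(H) = 0.7000

Update 1:
  P(E) = 0.9393 × 0.7000 + 0.2339 × 0.3000 = 0.65751000 + 0.07017000 = 0.72768000
  P(H|E) = 0.65751000 / 0.72768000 = 0.9036

Update 2:
  P(E) = 0.9393 × 0.9036 + 0.2339 × 0.0964 = 0.84875148 + 0.02254796 = 0.87129944
  P(H|E) = 0.84875148 / 0.87129944 = 0.9741

Update 3:
  P(E) = 0.9393 × 0.9741 + 0.2339 × 0.0259 = 0.91497213 + 0.00605801 = 0.92103014
  P(H|E) = 0.91497213 / 0.92103014 = 0.9934

Final posterior: 0.9934


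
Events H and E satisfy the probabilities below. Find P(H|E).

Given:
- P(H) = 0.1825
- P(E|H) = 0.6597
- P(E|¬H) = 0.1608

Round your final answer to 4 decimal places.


Bayes' theorem: P(H|E) = P(E|H) × P(H) / P(E)

Step 1: Calculate P(E) using law of total probability
P(E) = P(E|H)P(H) + P(E|¬H)P(¬H)
     = 0.6597 × 0.1825 + 0.1608 × 0.8175
     = 0.12039525 + 0.13145400
     = 0.25184925

Step 2: Apply Bayes' theorem
P(H|E) = P(E|H) × P(H) / P(E)
       = 0.12039525 / 0.25184925
       = 0.4780


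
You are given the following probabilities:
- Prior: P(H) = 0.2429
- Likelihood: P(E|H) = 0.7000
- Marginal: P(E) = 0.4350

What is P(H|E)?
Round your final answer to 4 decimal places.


Using Bayes' theorem:

P(H|E) = P(E|H) × P(H) / P(E)
       = 0.7000 × 0.2429 / 0.4350
       = 0.17003000 / 0.4350
       = 0.3909

The evidence strengthens our belief in H.
Prior: 0.2429 → Posterior: 0.3909


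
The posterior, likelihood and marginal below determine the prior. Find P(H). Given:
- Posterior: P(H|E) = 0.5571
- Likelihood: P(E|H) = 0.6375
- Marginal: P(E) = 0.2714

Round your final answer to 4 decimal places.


From Bayes' theorem: P(H|E) = P(E|H) × P(H) / P(E)

Rearranging for P(H):
P(H) = P(H|E) × P(E) / P(E|H)
     = 0.5571 × 0.2714 / 0.6375
     = 0.15119694 / 0.6375
     = 0.2372


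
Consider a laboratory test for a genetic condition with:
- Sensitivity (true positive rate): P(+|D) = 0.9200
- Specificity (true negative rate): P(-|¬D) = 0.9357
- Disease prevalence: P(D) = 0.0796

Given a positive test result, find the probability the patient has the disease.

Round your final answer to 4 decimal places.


Let D = has disease, + = positive test

Given:
- P(D) = 0.0796 (prevalence)
- P(+|D) = 0.9200 (sensitivity)
- P(-|¬D) = 0.9357 (specificity)
- P(+|¬D) = 0.0643 (false positive rate = 1 - specificity)

Step 1: Find P(+)
P(+) = P(+|D)P(D) + P(+|¬D)P(¬D)
     = 0.9200 × 0.0796 + 0.0643 × 0.9204
     = 0.07323200 + 0.05918172
     = 0.13241372

Step 2: Apply Bayes' theorem for P(D|+)
P(D|+) = P(+|D)P(D) / P(+)
       = 0.07323200 / 0.13241372
       = 0.5531


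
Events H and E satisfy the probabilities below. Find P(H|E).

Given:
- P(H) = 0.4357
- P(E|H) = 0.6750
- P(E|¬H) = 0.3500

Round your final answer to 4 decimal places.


Bayes' theorem: P(H|E) = P(E|H) × P(H) / P(E)

Step 1: Calculate P(E) using law of total probability
P(E) = P(E|H)P(H) + P(E|¬H)P(¬H)
     = 0.6750 × 0.4357 + 0.3500 × 0.5643
     = 0.29409750 + 0.19750500
     = 0.49160250

Step 2: Apply Bayes' theorem
P(H|E) = P(E|H) × P(H) / P(E)
       = 0.29409750 / 0.49160250
       = 0.5982


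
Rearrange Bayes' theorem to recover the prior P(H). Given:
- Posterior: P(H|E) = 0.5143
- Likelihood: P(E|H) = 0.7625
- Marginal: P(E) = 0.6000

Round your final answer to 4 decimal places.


From Bayes' theorem: P(H|E) = P(E|H) × P(H) / P(E)

Rearranging for P(H):
P(H) = P(H|E) × P(E) / P(E|H)
     = 0.5143 × 0.6000 / 0.7625
     = 0.30858000 / 0.7625
     = 0.4047
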